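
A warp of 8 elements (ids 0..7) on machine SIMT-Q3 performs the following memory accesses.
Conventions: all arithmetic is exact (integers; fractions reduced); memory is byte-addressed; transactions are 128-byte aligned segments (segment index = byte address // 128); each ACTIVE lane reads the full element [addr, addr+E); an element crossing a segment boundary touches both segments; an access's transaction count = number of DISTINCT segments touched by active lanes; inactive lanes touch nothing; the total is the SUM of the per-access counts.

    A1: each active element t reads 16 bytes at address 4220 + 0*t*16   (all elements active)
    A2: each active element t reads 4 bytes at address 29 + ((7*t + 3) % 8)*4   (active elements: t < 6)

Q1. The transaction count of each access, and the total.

A1: 2 transactions
A2: 1 transaction

Answer: 2,1; total 3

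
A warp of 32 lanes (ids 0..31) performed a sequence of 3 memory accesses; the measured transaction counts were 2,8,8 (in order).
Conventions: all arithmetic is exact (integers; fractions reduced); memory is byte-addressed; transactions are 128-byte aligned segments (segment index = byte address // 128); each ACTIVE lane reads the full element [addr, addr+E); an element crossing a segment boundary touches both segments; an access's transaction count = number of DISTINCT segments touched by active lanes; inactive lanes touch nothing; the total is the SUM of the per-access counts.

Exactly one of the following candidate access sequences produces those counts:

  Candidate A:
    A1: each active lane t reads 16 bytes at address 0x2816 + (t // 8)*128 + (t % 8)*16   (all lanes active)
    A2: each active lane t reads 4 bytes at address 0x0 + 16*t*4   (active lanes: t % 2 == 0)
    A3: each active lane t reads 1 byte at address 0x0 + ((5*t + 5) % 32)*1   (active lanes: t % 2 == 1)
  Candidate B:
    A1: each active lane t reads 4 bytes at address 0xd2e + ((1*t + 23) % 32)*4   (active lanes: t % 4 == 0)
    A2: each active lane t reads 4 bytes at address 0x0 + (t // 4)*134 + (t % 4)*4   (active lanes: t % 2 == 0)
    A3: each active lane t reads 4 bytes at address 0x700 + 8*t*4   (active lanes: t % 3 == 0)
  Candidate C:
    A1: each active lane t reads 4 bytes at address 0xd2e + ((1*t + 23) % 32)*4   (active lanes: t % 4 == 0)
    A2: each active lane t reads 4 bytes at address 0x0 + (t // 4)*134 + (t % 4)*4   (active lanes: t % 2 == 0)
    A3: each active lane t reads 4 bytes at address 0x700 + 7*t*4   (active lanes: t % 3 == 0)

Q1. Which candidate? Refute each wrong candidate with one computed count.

A: A1 gives 5 transactions, not 2
C: A3 gives 7 transactions, not 8
B: all counts match (2,8,8)

Answer: B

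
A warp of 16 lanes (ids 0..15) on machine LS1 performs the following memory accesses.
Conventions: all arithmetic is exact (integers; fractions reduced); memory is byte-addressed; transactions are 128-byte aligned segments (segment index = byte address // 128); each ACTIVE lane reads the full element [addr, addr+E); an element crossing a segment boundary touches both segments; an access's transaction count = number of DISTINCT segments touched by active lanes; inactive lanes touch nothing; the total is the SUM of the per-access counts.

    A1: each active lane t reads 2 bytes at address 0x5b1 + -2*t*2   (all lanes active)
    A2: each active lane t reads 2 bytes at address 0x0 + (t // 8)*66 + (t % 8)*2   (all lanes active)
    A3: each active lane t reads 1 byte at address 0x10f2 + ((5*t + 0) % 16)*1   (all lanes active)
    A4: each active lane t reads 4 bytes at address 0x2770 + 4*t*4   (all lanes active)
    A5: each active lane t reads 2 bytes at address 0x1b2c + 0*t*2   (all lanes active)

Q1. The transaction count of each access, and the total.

A1: 2 transactions
A2: 1 transaction
A3: 2 transactions
A4: 3 transactions
A5: 1 transaction

Answer: 2,1,2,3,1; total 9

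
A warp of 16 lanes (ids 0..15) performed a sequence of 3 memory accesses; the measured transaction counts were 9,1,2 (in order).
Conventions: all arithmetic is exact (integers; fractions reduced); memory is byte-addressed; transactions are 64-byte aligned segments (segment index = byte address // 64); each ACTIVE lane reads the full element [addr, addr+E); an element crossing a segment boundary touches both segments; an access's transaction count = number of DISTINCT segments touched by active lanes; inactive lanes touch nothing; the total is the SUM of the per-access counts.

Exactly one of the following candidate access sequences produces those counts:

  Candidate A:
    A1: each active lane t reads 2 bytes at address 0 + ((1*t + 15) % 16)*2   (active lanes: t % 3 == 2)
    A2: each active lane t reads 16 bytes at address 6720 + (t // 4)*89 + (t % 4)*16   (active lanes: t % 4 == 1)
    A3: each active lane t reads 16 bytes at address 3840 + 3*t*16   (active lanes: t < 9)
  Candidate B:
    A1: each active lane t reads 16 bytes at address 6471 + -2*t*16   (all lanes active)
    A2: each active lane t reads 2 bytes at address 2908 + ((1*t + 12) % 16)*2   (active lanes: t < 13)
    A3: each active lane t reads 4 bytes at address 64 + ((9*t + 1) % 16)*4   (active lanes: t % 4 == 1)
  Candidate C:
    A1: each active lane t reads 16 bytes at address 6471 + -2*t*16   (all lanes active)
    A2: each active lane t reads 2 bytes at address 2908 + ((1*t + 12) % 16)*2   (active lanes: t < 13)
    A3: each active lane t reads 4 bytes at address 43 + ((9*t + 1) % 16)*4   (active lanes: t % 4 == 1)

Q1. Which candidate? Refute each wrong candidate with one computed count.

A: A1 gives 1 transaction, not 9
B: A3 gives 1 transaction, not 2
C: all counts match (9,1,2)

Answer: C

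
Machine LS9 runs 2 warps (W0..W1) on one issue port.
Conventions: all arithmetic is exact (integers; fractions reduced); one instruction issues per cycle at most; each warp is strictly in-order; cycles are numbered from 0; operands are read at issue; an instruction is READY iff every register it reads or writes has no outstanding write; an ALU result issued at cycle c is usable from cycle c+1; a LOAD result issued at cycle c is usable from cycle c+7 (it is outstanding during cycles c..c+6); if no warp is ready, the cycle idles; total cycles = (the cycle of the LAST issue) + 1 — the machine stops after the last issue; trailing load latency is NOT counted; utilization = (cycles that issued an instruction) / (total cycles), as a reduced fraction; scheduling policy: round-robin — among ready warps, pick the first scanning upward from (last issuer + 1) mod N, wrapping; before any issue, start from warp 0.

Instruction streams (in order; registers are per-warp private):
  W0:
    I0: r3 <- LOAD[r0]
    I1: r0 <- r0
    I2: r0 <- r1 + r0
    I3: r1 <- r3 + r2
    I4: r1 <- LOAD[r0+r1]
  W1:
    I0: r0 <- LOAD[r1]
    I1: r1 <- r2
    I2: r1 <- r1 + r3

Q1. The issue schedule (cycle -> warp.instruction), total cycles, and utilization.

cycle 0: W0.I0
cycle 1: W1.I0
cycle 2: W0.I1
cycle 3: W1.I1
cycle 4: W0.I2
cycle 5: W1.I2
cycle 6: idle
cycle 7: W0.I3
cycle 8: W0.I4

Answer: 9 cycles, utilization 8/9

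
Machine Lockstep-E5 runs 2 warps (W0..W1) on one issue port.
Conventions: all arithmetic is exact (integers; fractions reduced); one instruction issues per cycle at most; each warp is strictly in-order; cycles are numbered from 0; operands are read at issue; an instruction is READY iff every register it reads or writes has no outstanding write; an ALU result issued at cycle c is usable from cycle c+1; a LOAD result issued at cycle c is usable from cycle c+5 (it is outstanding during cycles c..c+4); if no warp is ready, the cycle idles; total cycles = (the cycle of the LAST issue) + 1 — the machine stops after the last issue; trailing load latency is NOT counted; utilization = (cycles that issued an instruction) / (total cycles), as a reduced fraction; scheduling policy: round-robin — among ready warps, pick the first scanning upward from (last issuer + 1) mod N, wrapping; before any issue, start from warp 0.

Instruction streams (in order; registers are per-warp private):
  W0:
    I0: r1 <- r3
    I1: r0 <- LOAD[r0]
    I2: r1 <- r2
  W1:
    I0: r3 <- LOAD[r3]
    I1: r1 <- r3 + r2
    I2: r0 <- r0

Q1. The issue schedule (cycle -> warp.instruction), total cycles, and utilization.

cycle 0: W0.I0
cycle 1: W1.I0
cycle 2: W0.I1
cycle 3: W0.I2
cycle 4: idle
cycle 5: idle
cycle 6: W1.I1
cycle 7: W1.I2

Answer: 8 cycles, utilization 3/4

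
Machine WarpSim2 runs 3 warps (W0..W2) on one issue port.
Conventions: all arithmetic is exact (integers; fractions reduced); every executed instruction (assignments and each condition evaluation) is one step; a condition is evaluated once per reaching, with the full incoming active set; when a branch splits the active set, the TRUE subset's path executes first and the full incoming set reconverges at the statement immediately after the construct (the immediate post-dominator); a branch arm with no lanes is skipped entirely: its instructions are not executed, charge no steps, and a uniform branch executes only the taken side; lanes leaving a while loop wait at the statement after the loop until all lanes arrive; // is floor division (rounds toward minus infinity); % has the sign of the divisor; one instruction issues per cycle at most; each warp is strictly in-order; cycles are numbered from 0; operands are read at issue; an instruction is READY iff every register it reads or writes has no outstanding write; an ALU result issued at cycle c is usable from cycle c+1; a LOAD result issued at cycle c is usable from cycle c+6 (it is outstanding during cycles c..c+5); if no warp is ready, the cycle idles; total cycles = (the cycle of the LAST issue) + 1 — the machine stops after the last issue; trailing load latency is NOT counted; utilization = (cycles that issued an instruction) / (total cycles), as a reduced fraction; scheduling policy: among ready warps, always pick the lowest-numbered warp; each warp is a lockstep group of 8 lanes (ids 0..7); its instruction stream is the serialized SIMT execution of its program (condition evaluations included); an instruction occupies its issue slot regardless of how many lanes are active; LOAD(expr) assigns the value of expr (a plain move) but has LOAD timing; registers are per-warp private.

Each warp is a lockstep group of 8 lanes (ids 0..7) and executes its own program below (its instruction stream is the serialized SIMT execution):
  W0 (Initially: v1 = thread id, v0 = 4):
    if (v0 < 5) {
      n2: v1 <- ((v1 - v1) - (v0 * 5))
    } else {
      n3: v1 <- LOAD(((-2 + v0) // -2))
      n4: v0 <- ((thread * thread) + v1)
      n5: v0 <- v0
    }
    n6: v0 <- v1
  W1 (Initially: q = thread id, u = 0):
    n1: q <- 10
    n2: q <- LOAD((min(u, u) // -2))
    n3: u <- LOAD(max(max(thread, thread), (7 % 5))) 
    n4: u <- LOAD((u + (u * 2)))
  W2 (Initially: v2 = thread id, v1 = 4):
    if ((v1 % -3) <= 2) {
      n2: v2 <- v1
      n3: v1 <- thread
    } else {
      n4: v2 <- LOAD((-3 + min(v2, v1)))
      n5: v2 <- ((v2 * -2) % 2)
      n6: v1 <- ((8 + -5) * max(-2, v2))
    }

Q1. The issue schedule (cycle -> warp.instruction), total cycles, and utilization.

cycle 0: W0.I0
cycle 1: W0.I1
cycle 2: W0.I2
cycle 3: W1.I0
cycle 4: W1.I1
cycle 5: W1.I2
cycle 6: W2.I0
cycle 7: W2.I1
cycle 8: W2.I2
cycle 9: idle
cycle 10: idle
cycle 11: W1.I3

Answer: 12 cycles, utilization 5/6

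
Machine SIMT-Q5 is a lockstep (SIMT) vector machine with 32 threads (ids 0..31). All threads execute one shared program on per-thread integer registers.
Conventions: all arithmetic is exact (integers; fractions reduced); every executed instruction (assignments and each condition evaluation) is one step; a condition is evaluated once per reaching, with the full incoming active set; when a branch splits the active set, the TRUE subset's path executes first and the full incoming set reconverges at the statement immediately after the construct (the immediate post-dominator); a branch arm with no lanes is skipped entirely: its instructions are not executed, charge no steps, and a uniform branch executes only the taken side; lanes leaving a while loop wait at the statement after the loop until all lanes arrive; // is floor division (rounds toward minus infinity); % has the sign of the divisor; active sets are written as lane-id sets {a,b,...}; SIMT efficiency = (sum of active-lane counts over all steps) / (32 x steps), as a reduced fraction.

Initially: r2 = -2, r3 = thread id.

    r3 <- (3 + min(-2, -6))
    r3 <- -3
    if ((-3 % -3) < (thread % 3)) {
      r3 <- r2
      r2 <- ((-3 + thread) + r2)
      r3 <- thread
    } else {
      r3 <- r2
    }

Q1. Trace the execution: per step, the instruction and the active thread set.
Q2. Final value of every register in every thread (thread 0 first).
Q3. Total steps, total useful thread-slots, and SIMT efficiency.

step 0: r3 <- (3 + min(-2, -6))      {0,1,2,3,4,5,6,7,8,9,10,11,12,13,14,15,16,17,18,19,20,21,22,23,24,25,26,27,28,29,30,31}
step 1: r3 <- -3                     {0,1,2,3,4,5,6,7,8,9,10,11,12,13,14,15,16,17,18,19,20,21,22,23,24,25,26,27,28,29,30,31}
step 2: eval ((-3 % -3) < (thread % 3)) {0,1,2,3,4,5,6,7,8,9,10,11,12,13,14,15,16,17,18,19,20,21,22,23,24,25,26,27,28,29,30,31}
step 3: r3 <- r2                     {1,2,4,5,7,8,10,11,13,14,16,17,19,20,22,23,25,26,28,29,31}
step 4: r2 <- ((-3 + thread) + r2)   {1,2,4,5,7,8,10,11,13,14,16,17,19,20,22,23,25,26,28,29,31}
step 5: r3 <- thread                 {1,2,4,5,7,8,10,11,13,14,16,17,19,20,22,23,25,26,28,29,31}
step 6: r3 <- r2                     {0,3,6,9,12,15,18,21,24,27,30}

Answer: 7 steps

r2: -2,-4,-3,-2,-1,0,-2,2,3,-2,5,6,-2,8,9,-2,11,12,-2,14,15,-2,17,18,-2,20,21,-2,23,24,-2,26
r3: -2,1,2,-2,4,5,-2,7,8,-2,10,11,-2,13,14,-2,16,17,-2,19,20,-2,22,23,-2,25,26,-2,28,29,-2,31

steps = 7; useful = 170; efficiency = 170/224 = 85/112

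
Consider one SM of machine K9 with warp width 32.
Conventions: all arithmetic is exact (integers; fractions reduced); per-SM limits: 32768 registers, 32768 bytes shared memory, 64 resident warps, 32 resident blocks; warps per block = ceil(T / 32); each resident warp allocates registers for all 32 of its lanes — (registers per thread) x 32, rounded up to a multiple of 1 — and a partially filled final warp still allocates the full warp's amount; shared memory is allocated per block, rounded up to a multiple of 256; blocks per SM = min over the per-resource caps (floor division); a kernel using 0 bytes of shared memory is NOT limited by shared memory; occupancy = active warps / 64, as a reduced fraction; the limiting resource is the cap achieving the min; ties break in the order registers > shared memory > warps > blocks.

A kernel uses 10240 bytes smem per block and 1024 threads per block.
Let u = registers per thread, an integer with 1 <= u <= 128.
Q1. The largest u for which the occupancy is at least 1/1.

Answer: u = 16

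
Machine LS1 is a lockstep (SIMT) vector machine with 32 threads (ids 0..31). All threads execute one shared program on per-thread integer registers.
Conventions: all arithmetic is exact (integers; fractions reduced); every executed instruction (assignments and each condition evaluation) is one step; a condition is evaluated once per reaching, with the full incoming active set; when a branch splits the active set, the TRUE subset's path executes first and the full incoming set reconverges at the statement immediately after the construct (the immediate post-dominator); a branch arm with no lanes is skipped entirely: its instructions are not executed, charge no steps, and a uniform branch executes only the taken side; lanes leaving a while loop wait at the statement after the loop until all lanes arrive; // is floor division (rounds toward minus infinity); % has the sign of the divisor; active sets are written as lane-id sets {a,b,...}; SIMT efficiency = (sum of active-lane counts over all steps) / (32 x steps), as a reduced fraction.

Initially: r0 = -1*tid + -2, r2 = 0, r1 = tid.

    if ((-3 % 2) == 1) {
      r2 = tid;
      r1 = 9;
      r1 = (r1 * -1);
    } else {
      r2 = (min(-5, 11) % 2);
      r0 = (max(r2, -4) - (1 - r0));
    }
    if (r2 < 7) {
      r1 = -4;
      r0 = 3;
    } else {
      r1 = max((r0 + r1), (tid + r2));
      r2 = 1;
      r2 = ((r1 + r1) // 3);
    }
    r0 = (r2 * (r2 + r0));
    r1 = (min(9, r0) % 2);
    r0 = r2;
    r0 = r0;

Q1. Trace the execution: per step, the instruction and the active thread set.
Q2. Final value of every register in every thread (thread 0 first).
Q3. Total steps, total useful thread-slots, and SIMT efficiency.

step 0: eval ((-3 % 2) == 1)         {0,1,2,3,4,5,6,7,8,9,10,11,12,13,14,15,16,17,18,19,20,21,22,23,24,25,26,27,28,29,30,31}
step 1: r2 <- tid                    {0,1,2,3,4,5,6,7,8,9,10,11,12,13,14,15,16,17,18,19,20,21,22,23,24,25,26,27,28,29,30,31}
step 2: r1 <- 9                      {0,1,2,3,4,5,6,7,8,9,10,11,12,13,14,15,16,17,18,19,20,21,22,23,24,25,26,27,28,29,30,31}
step 3: r1 <- (r1 * -1)              {0,1,2,3,4,5,6,7,8,9,10,11,12,13,14,15,16,17,18,19,20,21,22,23,24,25,26,27,28,29,30,31}
step 4: eval (r2 < 7)                {0,1,2,3,4,5,6,7,8,9,10,11,12,13,14,15,16,17,18,19,20,21,22,23,24,25,26,27,28,29,30,31}
step 5: r1 <- -4                     {0,1,2,3,4,5,6}
step 6: r0 <- 3                      {0,1,2,3,4,5,6}
step 7: r1 <- max((r0 + r1), (tid + r2)) {7,8,9,10,11,12,13,14,15,16,17,18,19,20,21,22,23,24,25,26,27,28,29,30,31}
step 8: r2 <- 1                      {7,8,9,10,11,12,13,14,15,16,17,18,19,20,21,22,23,24,25,26,27,28,29,30,31}
step 9: r2 <- ((r1 + r1) // 3)       {7,8,9,10,11,12,13,14,15,16,17,18,19,20,21,22,23,24,25,26,27,28,29,30,31}
step 10: r0 <- (r2 * (r2 + r0))       {0,1,2,3,4,5,6,7,8,9,10,11,12,13,14,15,16,17,18,19,20,21,22,23,24,25,26,27,28,29,30,31}
step 11: r1 <- (min(9, r0) % 2)       {0,1,2,3,4,5,6,7,8,9,10,11,12,13,14,15,16,17,18,19,20,21,22,23,24,25,26,27,28,29,30,31}
step 12: r0 <- r2                     {0,1,2,3,4,5,6,7,8,9,10,11,12,13,14,15,16,17,18,19,20,21,22,23,24,25,26,27,28,29,30,31}
step 13: r0 <- r0                     {0,1,2,3,4,5,6,7,8,9,10,11,12,13,14,15,16,17,18,19,20,21,22,23,24,25,26,27,28,29,30,31}

Answer: 14 steps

r0: 0,1,2,3,4,5,6,9,10,12,13,14,16,17,18,20,21,22,24,25,26,28,29,30,32,33,34,36,37,38,40,41
r2: 0,1,2,3,4,5,6,9,10,12,13,14,16,17,18,20,21,22,24,25,26,28,29,30,32,33,34,36,37,38,40,41
r1: 0,0,1,1,1,1,1,0,0,1,1,1,1,1,1,1,1,1,1,1,1,1,1,1,1,1,1,1,1,1,1,1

steps = 14; useful = 377; efficiency = 377/448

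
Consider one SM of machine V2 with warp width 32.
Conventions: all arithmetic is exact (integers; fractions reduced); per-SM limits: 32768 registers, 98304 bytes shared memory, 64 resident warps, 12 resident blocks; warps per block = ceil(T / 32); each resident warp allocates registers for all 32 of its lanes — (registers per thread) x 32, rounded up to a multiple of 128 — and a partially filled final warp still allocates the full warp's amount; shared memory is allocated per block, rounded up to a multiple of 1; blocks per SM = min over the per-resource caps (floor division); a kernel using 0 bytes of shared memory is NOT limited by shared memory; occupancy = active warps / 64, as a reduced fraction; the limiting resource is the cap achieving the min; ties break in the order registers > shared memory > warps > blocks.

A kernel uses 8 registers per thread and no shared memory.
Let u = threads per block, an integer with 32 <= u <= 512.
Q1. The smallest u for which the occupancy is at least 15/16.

Answer: u = 129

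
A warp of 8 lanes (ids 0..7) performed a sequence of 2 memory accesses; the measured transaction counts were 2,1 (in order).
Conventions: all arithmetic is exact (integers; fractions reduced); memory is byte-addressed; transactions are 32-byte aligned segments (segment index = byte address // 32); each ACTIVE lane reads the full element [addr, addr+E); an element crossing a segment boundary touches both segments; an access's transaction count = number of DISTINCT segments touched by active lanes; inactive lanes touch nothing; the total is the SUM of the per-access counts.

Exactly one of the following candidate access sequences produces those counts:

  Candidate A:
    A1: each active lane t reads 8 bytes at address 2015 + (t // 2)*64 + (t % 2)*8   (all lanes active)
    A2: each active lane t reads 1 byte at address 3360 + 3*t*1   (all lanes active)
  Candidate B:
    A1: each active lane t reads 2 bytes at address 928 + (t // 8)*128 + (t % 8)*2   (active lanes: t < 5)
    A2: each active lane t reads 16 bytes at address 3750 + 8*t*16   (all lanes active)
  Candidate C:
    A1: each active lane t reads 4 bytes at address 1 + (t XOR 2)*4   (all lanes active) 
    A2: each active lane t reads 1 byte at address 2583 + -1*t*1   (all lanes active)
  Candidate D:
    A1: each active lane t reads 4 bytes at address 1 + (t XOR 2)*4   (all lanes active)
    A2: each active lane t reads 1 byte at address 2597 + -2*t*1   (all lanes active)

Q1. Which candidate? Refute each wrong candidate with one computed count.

A: A1 gives 8 transactions, not 2
B: A1 gives 1 transaction, not 2
D: A2 gives 2 transactions, not 1
C: all counts match (2,1)

Answer: C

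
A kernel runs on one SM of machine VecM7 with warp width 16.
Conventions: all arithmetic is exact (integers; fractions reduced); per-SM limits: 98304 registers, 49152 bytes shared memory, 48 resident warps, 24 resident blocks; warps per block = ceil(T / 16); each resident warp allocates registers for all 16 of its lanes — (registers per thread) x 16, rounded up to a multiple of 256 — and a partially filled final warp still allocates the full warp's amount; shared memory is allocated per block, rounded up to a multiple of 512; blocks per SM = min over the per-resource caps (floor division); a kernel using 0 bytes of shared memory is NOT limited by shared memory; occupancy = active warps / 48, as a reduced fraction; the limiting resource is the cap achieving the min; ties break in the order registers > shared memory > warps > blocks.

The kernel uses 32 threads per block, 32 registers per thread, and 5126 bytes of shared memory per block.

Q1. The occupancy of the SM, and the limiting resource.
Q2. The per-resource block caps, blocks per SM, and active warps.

Answer: occupancy 1/3, limited by shared memory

registers: 96 blocks
shared memory: 8 blocks
warps: 24 blocks
blocks: 24 blocks

Answer: 8 blocks, 16 active warps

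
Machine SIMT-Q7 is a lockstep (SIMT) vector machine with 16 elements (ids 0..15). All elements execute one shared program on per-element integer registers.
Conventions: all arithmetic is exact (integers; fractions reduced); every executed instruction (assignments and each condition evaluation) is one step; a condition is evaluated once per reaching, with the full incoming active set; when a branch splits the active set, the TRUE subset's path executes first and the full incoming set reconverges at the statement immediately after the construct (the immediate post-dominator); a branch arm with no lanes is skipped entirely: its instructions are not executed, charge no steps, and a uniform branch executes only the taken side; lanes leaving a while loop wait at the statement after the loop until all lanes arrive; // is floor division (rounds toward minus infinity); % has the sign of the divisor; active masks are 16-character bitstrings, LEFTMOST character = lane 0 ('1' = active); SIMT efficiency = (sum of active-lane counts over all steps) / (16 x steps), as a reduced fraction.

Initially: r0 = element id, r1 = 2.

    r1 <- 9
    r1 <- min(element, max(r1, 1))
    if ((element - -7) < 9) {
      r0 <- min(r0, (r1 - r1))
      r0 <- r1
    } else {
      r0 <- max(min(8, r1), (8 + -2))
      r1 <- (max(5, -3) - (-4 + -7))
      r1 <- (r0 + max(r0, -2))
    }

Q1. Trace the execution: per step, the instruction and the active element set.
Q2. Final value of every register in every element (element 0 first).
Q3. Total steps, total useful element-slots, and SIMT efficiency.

step 0: r1 <- 9                      1111111111111111
step 1: r1 <- min(element, max(r1, 1)) 1111111111111111
step 2: eval ((element - -7) < 9)    1111111111111111
step 3: r0 <- min(r0, (r1 - r1))     1100000000000000
step 4: r0 <- r1                     1100000000000000
step 5: r0 <- max(min(8, r1), (8 + -2)) 0011111111111111
step 6: r1 <- (max(5, -3) - (-4 + -7)) 0011111111111111
step 7: r1 <- (r0 + max(r0, -2))     0011111111111111

Answer: 8 steps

r0: 0,1,6,6,6,6,6,7,8,8,8,8,8,8,8,8
r1: 0,1,12,12,12,12,12,14,16,16,16,16,16,16,16,16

steps = 8; useful = 94; efficiency = 94/128 = 47/64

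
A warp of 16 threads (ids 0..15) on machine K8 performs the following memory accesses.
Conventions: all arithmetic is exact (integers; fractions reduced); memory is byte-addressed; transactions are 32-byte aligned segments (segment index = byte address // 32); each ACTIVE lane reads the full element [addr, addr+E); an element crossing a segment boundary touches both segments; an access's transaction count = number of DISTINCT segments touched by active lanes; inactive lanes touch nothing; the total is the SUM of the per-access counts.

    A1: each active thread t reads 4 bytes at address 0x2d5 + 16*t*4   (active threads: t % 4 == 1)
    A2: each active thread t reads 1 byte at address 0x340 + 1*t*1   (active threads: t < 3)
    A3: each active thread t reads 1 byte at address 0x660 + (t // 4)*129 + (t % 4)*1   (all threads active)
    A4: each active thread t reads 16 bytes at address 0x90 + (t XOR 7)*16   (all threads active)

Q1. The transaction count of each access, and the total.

A1: 4 transactions
A2: 1 transaction
A3: 4 transactions
A4: 9 transactions

Answer: 4,1,4,9; total 18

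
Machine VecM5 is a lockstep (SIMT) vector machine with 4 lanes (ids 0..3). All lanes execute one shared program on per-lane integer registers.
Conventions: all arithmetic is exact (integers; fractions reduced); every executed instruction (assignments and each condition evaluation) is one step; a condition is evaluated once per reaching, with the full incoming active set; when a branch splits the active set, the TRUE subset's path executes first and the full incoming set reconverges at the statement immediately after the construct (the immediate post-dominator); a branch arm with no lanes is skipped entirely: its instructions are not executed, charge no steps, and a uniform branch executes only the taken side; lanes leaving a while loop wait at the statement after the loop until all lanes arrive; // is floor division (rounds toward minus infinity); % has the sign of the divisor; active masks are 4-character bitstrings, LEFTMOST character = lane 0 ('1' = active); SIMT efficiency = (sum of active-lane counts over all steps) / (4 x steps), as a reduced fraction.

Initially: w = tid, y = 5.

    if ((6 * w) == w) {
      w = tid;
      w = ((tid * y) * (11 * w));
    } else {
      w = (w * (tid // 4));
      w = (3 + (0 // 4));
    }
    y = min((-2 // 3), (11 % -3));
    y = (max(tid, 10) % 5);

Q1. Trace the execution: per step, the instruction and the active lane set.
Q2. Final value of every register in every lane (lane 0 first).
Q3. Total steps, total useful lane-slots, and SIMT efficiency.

step 0: eval ((6 * w) == w)          1111
step 1: w <- tid                     1000
step 2: w <- ((tid * y) * (11 * w))  1000
step 3: w <- (w * (tid // 4))        0111
step 4: w <- (3 + (0 // 4))          0111
step 5: y <- min((-2 // 3), (11 % -3)) 1111
step 6: y <- (max(tid, 10) % 5)      1111

Answer: 7 steps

w: 0,3,3,3
y: 0,0,0,0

steps = 7; useful = 20; efficiency = 20/28 = 5/7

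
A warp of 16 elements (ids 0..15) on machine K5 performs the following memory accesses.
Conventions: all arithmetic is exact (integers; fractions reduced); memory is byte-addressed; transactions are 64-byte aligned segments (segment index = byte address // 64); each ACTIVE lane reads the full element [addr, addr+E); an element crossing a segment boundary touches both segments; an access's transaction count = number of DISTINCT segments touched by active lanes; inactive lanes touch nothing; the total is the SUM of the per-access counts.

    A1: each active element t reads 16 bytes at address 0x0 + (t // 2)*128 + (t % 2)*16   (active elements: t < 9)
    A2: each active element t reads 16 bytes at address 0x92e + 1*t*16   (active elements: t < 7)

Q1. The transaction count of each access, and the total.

A1: 5 transactions
A2: 3 transactions

Answer: 5,3; total 8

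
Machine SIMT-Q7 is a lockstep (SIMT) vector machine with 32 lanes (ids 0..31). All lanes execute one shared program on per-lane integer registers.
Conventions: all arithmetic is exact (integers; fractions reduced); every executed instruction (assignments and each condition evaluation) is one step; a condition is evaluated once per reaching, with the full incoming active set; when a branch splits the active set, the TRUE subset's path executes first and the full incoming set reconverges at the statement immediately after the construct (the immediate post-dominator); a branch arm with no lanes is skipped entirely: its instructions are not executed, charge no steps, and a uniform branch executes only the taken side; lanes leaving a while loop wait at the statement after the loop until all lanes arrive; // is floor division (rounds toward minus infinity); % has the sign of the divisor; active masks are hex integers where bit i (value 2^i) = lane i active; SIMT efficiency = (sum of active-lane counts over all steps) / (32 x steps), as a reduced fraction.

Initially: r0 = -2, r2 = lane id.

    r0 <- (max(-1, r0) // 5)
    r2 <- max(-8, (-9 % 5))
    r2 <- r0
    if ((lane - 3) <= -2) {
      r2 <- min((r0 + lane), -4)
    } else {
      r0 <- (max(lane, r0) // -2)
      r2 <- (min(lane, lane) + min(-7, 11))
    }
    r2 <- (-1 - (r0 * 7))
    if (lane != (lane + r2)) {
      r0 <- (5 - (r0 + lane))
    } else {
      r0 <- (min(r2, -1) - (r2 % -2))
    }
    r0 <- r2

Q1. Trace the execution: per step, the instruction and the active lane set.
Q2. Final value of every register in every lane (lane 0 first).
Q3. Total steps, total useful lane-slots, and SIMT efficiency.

step 0: r0 <- (max(-1, r0) // 5)     0xffffffff
step 1: r2 <- max(-8, (-9 % 5))      0xffffffff
step 2: r2 <- r0                     0xffffffff
step 3: eval ((lane - 3) <= -2)      0xffffffff
step 4: r2 <- min((r0 + lane), -4)   0x00000003
step 5: r0 <- (max(lane, r0) // -2)  0xfffffffc
step 6: r2 <- (min(lane, lane) + min(-7, 11)) 0xfffffffc
step 7: r2 <- (-1 - (r0 * 7))        0xffffffff
step 8: eval (lane != (lane + r2))   0xffffffff
step 9: r0 <- (5 - (r0 + lane))      0xffffffff
step 10: r0 <- r2                     0xffffffff

Answer: 11 steps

r0: 6,6,6,13,13,20,20,27,27,34,34,41,41,48,48,55,55,62,62,69,69,76,76,83,83,90,90,97,97,104,104,111
r2: 6,6,6,13,13,20,20,27,27,34,34,41,41,48,48,55,55,62,62,69,69,76,76,83,83,90,90,97,97,104,104,111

steps = 11; useful = 318; efficiency = 318/352 = 159/176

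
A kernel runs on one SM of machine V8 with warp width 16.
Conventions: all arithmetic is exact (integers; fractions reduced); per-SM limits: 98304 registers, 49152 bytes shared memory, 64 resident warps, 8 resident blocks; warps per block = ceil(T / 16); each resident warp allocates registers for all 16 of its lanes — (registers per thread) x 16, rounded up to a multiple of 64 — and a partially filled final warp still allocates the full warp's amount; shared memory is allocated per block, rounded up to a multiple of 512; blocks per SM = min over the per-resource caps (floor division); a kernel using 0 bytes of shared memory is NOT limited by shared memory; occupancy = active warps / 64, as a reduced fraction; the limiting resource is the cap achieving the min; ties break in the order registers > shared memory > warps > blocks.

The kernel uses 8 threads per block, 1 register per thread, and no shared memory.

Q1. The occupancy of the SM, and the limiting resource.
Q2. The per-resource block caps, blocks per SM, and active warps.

Answer: occupancy 1/8, limited by blocks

registers: 1536 blocks
shared memory: no limit (kernel uses none)
warps: 64 blocks
blocks: 8 blocks

Answer: 8 blocks, 8 active warps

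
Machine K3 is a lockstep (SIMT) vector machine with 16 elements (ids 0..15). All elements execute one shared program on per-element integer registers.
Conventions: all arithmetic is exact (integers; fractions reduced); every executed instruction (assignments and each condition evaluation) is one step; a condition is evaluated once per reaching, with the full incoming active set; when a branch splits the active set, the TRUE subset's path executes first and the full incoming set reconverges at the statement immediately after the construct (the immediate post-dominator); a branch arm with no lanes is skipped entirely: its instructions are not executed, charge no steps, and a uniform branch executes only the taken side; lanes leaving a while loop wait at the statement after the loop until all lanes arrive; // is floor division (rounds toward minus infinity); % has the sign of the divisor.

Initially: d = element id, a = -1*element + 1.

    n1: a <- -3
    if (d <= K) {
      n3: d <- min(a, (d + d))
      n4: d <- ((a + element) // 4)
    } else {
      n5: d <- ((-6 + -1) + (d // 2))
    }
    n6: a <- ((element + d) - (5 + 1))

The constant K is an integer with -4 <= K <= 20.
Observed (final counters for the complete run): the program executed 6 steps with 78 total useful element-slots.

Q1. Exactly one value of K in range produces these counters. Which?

Answer: K = 13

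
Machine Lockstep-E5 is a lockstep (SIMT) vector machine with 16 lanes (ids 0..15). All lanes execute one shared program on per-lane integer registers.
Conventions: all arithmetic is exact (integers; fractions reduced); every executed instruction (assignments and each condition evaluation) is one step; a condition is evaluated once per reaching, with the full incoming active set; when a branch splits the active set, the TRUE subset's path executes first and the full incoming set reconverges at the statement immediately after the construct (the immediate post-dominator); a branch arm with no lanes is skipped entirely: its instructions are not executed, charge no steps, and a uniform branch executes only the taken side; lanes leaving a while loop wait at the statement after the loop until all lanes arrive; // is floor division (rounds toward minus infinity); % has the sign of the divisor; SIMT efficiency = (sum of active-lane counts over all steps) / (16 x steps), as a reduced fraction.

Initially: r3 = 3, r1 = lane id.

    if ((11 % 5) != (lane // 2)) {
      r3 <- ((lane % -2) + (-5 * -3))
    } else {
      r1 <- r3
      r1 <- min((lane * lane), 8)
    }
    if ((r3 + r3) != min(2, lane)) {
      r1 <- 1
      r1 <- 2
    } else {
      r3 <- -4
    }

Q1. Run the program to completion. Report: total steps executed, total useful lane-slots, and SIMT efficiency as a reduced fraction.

Answer: 7 steps, 82 useful, 41/56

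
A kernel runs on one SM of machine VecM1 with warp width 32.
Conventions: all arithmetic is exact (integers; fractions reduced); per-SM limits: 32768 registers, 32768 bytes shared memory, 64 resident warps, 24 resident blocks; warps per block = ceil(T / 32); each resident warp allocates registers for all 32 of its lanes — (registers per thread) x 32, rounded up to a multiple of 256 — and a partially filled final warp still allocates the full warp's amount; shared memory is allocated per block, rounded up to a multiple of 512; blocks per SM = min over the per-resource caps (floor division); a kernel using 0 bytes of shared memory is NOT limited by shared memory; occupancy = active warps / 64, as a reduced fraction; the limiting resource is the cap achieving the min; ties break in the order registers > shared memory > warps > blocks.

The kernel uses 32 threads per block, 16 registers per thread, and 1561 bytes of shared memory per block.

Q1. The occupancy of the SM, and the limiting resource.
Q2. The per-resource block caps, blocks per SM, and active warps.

Answer: occupancy 1/4, limited by shared memory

registers: 64 blocks
shared memory: 16 blocks
warps: 64 blocks
blocks: 24 blocks

Answer: 16 blocks, 16 active warps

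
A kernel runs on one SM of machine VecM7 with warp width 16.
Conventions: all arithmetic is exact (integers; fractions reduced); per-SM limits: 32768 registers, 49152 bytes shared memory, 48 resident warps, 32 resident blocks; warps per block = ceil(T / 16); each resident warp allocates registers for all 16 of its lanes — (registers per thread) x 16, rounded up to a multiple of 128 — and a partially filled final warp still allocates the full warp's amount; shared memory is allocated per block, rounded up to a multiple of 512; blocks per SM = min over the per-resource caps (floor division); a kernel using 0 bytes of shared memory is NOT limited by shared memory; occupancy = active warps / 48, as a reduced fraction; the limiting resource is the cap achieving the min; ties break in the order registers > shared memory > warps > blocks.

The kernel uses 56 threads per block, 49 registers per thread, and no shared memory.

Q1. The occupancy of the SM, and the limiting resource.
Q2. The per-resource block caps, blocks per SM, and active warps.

Answer: occupancy 3/4, limited by registers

registers: 9 blocks
shared memory: no limit (kernel uses none)
warps: 12 blocks
blocks: 32 blocks

Answer: 9 blocks, 36 active warps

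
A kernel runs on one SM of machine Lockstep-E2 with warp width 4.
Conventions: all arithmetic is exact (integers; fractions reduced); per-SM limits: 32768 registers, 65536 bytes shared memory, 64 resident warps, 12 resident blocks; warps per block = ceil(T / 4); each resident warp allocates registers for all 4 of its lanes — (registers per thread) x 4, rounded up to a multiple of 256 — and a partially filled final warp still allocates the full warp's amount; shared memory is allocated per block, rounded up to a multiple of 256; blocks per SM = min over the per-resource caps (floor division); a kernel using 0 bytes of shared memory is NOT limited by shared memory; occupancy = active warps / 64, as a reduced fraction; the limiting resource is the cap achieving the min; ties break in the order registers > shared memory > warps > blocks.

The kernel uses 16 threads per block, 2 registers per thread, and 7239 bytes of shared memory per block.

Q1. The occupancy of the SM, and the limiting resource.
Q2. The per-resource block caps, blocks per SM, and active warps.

Answer: occupancy 1/2, limited by shared memory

registers: 32 blocks
shared memory: 8 blocks
warps: 16 blocks
blocks: 12 blocks

Answer: 8 blocks, 32 active warps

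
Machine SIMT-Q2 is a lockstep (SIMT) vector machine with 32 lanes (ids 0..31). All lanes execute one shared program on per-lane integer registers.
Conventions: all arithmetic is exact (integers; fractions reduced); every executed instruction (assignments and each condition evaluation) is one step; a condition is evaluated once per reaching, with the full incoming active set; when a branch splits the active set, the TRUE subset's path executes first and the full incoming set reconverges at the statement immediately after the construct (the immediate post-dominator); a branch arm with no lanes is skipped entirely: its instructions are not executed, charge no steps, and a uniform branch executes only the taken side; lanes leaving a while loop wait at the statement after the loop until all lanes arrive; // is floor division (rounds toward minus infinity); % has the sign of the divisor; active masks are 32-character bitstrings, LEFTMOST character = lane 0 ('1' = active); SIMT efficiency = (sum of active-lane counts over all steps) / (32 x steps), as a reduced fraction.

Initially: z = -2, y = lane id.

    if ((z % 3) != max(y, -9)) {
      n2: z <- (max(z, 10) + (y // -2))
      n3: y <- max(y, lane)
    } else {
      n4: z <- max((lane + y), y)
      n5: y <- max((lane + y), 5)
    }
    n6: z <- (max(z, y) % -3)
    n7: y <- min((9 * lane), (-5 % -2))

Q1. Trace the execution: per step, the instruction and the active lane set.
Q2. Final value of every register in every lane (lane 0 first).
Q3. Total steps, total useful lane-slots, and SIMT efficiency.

step 0: eval ((z % 3) != max(y, -9)) 11111111111111111111111111111111
step 1: z <- (max(z, 10) + (y // -2)) 10111111111111111111111111111111
step 2: y <- max(y, lane)            10111111111111111111111111111111
step 3: z <- max((lane + y), y)      01000000000000000000000000000000
step 4: y <- max((lane + y), 5)      01000000000000000000000000000000
step 5: z <- (max(z, y) % -3)        11111111111111111111111111111111
step 6: y <- min((9 * lane), (-5 % -2)) 11111111111111111111111111111111

Answer: 7 steps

z: -2,-1,0,-1,-1,-2,-2,-2,-1,0,-2,-1,0,-2,-1,0,-2,-1,0,-2,-1,0,-2,-1,0,-2,-1,0,-2,-1,0,-2
y: -1,-1,-1,-1,-1,-1,-1,-1,-1,-1,-1,-1,-1,-1,-1,-1,-1,-1,-1,-1,-1,-1,-1,-1,-1,-1,-1,-1,-1,-1,-1,-1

steps = 7; useful = 160; efficiency = 160/224 = 5/7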